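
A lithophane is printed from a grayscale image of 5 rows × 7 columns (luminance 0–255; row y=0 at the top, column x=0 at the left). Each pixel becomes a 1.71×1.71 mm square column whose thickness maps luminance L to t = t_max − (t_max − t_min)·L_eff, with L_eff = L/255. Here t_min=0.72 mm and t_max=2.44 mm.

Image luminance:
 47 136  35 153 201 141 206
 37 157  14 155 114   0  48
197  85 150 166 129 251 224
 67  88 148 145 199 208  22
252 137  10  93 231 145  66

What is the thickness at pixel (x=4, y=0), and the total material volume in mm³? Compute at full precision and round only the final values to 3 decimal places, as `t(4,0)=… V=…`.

t(4,0)=1.084 V=161.811

span = t_max - t_min = 2.44 - 0.72 = 1.720
L(4,0) = 201, L_eff = 201/255 = 0.788235
t(4,0) = 2.44 - 1.720·0.788235 = 1.084
Σt over all 5·7 pixels = 352774/6375 ≈ 55.3370980
V = pitch²·Σt = 1.71²·352774/6375 = 161.811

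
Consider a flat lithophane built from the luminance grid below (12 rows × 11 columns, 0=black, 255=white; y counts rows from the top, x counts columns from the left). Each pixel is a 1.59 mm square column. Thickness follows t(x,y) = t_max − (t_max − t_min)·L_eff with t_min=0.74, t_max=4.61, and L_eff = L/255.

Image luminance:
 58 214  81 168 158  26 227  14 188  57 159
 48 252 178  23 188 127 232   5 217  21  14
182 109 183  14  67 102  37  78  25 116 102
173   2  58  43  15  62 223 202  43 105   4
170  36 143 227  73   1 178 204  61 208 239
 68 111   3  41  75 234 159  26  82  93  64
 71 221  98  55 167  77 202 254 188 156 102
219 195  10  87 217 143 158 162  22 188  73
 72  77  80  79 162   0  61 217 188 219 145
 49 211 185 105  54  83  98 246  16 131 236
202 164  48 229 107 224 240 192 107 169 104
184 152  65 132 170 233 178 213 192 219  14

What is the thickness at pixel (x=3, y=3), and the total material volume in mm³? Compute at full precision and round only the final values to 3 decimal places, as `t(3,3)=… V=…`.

span = t_max - t_min = 4.61 - 0.74 = 3.870
L(3,3) = 43, L_eff = 43/255 = 0.168627
t(3,3) = 4.61 - 3.870·0.168627 = 3.957
Σt over all 12·11 pixels = 3055143/8500 ≈ 359.4285882
V = pitch²·Σt = 1.59²·3055143/8500 = 908.671

t(3,3)=3.957 V=908.671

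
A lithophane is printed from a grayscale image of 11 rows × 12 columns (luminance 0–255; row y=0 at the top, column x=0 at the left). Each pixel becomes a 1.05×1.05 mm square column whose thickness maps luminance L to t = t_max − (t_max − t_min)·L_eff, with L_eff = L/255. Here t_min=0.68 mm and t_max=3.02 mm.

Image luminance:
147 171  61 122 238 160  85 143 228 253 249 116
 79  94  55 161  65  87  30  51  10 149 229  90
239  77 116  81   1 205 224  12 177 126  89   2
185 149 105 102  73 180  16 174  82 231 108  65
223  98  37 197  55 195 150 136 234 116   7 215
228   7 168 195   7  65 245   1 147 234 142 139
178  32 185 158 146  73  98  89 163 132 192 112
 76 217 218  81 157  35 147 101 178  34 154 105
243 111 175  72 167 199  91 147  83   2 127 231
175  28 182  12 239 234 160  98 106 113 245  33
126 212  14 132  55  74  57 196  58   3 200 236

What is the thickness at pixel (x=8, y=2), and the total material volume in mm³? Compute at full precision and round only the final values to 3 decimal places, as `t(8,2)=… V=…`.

span = t_max - t_min = 3.02 - 0.68 = 2.340
L(8,2) = 177, L_eff = 177/255 = 0.694118
t(8,2) = 3.02 - 2.340·0.694118 = 1.396
Σt over all 11·12 pixels = 244.2
V = pitch²·Σt = 1.05²·244.2 = 269.231

t(8,2)=1.396 V=269.231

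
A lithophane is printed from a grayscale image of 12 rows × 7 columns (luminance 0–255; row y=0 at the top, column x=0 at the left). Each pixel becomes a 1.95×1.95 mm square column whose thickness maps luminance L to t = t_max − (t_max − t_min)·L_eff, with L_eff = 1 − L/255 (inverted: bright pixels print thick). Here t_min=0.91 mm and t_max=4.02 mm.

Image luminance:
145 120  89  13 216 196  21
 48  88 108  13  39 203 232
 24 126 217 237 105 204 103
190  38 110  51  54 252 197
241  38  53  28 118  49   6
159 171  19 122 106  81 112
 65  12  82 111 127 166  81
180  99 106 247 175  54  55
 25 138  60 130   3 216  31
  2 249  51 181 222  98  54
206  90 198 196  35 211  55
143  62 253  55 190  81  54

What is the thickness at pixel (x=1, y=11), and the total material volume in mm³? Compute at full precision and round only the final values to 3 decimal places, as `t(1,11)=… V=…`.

t(1,11)=1.666 V=735.451

span = t_max - t_min = 4.02 - 0.91 = 3.110
L(1,11) = 62, L_eff = 1 - 62/255 = 0.756863 (inverted)
t(1,11) = 4.02 - 3.110·0.756863 = 1.666
Σt over all 12·7 pixels = 1644007/8500 ≈ 193.4125882
V = pitch²·Σt = 1.95²·1644007/8500 = 735.451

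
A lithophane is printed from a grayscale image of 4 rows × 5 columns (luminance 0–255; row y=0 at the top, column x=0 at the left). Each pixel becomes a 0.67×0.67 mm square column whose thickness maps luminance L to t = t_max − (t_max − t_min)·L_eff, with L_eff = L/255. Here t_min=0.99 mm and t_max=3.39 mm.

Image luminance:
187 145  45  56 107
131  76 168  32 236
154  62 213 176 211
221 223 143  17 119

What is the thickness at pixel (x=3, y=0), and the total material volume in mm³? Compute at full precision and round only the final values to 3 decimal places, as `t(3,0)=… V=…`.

t(3,0)=2.863 V=18.935

span = t_max - t_min = 3.39 - 0.99 = 2.400
L(3,0) = 56, L_eff = 56/255 = 0.219608
t(3,0) = 3.39 - 2.400·0.219608 = 2.863
Σt over all 4·5 pixels = 17927/425 ≈ 42.1811765
V = pitch²·Σt = 0.67²·17927/425 = 18.935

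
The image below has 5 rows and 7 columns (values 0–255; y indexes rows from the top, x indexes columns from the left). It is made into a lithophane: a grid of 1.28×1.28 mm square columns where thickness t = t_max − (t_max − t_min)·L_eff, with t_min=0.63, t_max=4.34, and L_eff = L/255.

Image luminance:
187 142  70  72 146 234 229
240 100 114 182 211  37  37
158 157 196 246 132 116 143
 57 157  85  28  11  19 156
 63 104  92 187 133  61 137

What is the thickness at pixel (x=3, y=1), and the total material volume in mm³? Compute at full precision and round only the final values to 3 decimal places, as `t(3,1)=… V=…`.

t(3,1)=1.692 V=143.060

span = t_max - t_min = 4.34 - 0.63 = 3.710
L(3,1) = 182, L_eff = 182/255 = 0.713725
t(3,1) = 4.34 - 3.710·0.713725 = 1.692
Σt over all 5·7 pixels = 2226581/25500 ≈ 87.3169020
V = pitch²·Σt = 1.28²·2226581/25500 = 143.060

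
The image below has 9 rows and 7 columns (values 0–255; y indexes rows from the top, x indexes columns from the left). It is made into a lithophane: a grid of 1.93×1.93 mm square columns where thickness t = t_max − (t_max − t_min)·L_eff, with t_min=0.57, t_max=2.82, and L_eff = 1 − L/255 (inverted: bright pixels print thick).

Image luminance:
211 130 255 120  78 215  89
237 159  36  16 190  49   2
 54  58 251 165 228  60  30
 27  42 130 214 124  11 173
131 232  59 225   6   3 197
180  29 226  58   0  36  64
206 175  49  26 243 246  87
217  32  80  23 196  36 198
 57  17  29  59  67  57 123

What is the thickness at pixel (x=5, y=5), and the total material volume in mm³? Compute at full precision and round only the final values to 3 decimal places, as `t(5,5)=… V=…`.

span = t_max - t_min = 2.82 - 0.57 = 2.250
L(5,5) = 36, L_eff = 1 - 36/255 = 0.858824 (inverted)
t(5,5) = 2.82 - 2.250·0.858824 = 0.888
Σt over all 9·7 pixels = 41598/425 ≈ 97.8776471
V = pitch²·Σt = 1.93²·41598/425 = 364.584

t(5,5)=0.888 V=364.584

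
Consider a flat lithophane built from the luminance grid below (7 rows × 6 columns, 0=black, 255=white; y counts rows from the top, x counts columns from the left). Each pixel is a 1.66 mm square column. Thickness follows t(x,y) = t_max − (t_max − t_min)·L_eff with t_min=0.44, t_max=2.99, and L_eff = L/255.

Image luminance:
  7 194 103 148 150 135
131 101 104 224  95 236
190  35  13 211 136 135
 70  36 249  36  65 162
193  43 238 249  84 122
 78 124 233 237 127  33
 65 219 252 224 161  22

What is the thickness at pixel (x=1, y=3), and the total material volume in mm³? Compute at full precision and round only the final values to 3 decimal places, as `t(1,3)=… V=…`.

span = t_max - t_min = 2.99 - 0.44 = 2.550
L(1,3) = 36, L_eff = 36/255 = 0.141176
t(1,3) = 2.99 - 2.550·0.141176 = 2.630
Σt over all 7·6 pixels = 68.88
V = pitch²·Σt = 1.66²·68.88 = 189.806

t(1,3)=2.630 V=189.806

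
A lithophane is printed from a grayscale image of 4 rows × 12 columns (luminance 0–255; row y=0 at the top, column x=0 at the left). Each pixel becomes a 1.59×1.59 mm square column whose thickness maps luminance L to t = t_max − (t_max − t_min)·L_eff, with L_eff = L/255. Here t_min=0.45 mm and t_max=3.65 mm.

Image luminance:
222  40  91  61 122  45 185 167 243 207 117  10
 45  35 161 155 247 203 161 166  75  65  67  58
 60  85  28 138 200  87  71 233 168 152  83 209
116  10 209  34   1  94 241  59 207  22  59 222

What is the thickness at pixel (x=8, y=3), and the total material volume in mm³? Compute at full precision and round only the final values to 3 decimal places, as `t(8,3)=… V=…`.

t(8,3)=1.052 V=260.948

span = t_max - t_min = 3.65 - 0.45 = 3.200
L(8,3) = 207, L_eff = 207/255 = 0.811765
t(8,3) = 3.65 - 3.200·0.811765 = 1.052
Σt over all 4·12 pixels = 43868/425 ≈ 103.2188235
V = pitch²·Σt = 1.59²·43868/425 = 260.948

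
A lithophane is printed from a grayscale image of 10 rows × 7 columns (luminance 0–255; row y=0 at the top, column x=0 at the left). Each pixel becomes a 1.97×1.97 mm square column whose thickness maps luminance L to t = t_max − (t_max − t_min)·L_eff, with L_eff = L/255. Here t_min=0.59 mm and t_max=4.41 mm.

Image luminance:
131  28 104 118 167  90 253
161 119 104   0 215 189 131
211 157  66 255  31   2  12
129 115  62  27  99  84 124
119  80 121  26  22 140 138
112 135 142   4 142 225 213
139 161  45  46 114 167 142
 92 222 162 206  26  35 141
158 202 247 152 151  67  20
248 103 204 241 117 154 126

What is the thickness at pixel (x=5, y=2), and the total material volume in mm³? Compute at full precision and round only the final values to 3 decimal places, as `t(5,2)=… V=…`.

span = t_max - t_min = 4.41 - 0.59 = 3.820
L(5,2) = 2, L_eff = 2/255 = 0.007843
t(5,2) = 4.41 - 3.820·0.007843 = 4.380
Σt over all 10·7 pixels = 379324/2125 ≈ 178.5054118
V = pitch²·Σt = 1.97²·379324/2125 = 692.762

t(5,2)=4.380 V=692.762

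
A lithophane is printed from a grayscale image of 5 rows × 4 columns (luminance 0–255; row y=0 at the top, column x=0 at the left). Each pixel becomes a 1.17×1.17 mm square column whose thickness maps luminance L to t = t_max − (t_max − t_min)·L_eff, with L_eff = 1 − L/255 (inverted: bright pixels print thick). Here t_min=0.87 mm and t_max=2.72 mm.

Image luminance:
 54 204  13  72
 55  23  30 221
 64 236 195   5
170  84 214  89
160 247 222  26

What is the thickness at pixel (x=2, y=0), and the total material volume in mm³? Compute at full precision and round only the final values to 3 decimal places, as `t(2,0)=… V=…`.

t(2,0)=0.964 V=47.495

span = t_max - t_min = 2.72 - 0.87 = 1.850
L(2,0) = 13, L_eff = 1 - 13/255 = 0.949020 (inverted)
t(2,0) = 2.72 - 1.850·0.949020 = 0.964
Σt over all 5·4 pixels = 44237/1275 ≈ 34.6956863
V = pitch²·Σt = 1.17²·44237/1275 = 47.495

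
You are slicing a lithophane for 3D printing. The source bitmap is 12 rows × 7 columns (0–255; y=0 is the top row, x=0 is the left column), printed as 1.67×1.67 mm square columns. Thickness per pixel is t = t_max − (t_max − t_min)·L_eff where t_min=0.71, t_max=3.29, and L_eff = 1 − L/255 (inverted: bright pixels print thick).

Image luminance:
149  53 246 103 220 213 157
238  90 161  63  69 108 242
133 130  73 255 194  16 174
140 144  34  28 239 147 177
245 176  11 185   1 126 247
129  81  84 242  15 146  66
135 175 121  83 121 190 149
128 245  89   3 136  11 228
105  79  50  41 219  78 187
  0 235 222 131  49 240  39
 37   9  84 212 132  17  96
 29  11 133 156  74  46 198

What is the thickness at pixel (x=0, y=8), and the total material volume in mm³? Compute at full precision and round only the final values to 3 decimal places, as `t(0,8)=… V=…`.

span = t_max - t_min = 3.29 - 0.71 = 2.580
L(0,8) = 105, L_eff = 1 - 105/255 = 0.588235 (inverted)
t(0,8) = 3.29 - 2.580·0.588235 = 1.772
Σt over all 12·7 pixels = 703809/4250 ≈ 165.6021176
V = pitch²·Σt = 1.67²·703809/4250 = 461.848

t(0,8)=1.772 V=461.848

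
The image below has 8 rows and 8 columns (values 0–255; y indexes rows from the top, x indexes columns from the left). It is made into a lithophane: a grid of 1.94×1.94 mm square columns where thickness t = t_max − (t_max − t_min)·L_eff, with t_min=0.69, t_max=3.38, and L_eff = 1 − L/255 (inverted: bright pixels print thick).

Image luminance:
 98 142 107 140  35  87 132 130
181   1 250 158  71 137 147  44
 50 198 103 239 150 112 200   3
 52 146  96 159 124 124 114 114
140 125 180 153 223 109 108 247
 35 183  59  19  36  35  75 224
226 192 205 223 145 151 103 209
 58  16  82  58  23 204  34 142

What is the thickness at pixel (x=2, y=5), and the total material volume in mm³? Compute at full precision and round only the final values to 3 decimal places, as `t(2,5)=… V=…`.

t(2,5)=1.312 V=478.499

span = t_max - t_min = 3.38 - 0.69 = 2.690
L(2,5) = 59, L_eff = 1 - 59/255 = 0.768627 (inverted)
t(2,5) = 3.38 - 2.690·0.768627 = 1.312
Σt over all 8·8 pixels = 540339/4250 ≈ 127.1385882
V = pitch²·Σt = 1.94²·540339/4250 = 478.499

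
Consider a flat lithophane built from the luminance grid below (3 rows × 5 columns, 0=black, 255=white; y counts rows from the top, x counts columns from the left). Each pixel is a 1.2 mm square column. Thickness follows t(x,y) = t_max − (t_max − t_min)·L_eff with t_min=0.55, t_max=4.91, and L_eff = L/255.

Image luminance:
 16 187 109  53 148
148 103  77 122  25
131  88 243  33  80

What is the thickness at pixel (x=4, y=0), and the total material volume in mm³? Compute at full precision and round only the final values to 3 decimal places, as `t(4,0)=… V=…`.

span = t_max - t_min = 4.91 - 0.55 = 4.360
L(4,0) = 148, L_eff = 148/255 = 0.580392
t(4,0) = 4.91 - 4.360·0.580392 = 2.379
Σt over all 3·5 pixels = 398869/8500 ≈ 46.9257647
V = pitch²·Σt = 1.2²·398869/8500 = 67.573

t(4,0)=2.379 V=67.573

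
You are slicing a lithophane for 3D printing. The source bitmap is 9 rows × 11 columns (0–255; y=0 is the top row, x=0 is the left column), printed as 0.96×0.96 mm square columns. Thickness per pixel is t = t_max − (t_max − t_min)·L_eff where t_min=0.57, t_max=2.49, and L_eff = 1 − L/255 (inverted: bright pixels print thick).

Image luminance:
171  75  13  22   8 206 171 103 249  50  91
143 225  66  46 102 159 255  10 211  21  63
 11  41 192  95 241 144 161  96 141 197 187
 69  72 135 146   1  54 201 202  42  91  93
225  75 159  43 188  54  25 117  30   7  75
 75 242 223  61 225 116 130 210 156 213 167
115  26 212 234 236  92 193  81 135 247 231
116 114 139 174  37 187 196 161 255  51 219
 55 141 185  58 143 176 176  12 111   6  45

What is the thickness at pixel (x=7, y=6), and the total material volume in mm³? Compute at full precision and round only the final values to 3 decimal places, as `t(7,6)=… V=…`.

t(7,6)=1.180 V=138.377

span = t_max - t_min = 2.49 - 0.57 = 1.920
L(7,6) = 81, L_eff = 1 - 81/255 = 0.682353 (inverted)
t(7,6) = 2.49 - 1.920·0.682353 = 1.180
Σt over all 9·11 pixels = 1276263/8500 ≈ 150.1485882
V = pitch²·Σt = 0.96²·1276263/8500 = 138.377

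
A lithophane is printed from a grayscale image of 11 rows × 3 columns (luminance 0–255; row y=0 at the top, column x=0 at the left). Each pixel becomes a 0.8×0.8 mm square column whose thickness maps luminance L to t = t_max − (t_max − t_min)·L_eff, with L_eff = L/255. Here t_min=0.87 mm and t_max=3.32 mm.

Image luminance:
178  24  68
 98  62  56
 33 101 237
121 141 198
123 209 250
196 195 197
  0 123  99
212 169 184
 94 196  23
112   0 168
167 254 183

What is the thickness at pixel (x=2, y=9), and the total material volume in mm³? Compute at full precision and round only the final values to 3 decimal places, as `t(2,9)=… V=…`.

t(2,9)=1.706 V=42.626

span = t_max - t_min = 3.32 - 0.87 = 2.450
L(2,9) = 168, L_eff = 168/255 = 0.658824
t(2,9) = 3.32 - 2.450·0.658824 = 1.706
Σt over all 11·3 pixels = 19981/300 ≈ 66.6033333
V = pitch²·Σt = 0.8²·19981/300 = 42.626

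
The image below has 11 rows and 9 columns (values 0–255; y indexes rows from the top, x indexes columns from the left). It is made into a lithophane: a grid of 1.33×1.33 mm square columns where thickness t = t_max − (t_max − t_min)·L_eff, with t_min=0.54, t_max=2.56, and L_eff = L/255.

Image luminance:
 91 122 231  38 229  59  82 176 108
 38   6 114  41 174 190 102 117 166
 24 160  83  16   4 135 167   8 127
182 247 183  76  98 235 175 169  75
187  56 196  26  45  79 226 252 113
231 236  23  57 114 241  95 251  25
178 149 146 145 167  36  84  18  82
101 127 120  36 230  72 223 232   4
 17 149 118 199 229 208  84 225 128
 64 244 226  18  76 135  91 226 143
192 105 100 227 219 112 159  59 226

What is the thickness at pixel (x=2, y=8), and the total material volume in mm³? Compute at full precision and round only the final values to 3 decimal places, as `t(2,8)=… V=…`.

t(2,8)=1.625 V=268.530

span = t_max - t_min = 2.56 - 0.54 = 2.020
L(2,8) = 118, L_eff = 118/255 = 0.462745
t(2,8) = 2.56 - 2.020·0.462745 = 1.625
Σt over all 11·9 pixels = 193553/1275 ≈ 151.8062745
V = pitch²·Σt = 1.33²·193553/1275 = 268.530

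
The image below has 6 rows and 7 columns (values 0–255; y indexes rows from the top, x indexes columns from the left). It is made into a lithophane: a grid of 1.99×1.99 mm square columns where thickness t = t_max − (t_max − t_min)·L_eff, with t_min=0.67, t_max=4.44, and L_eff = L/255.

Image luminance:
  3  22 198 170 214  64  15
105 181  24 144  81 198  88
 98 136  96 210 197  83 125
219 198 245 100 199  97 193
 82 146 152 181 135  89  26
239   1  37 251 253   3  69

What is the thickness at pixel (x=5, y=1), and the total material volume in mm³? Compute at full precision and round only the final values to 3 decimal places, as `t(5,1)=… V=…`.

span = t_max - t_min = 4.44 - 0.67 = 3.770
L(5,1) = 198, L_eff = 198/255 = 0.776471
t(5,1) = 4.44 - 3.770·0.776471 = 1.513
Σt over all 6·7 pixels = 910627/8500 ≈ 107.1325882
V = pitch²·Σt = 1.99²·910627/8500 = 424.256

t(5,1)=1.513 V=424.256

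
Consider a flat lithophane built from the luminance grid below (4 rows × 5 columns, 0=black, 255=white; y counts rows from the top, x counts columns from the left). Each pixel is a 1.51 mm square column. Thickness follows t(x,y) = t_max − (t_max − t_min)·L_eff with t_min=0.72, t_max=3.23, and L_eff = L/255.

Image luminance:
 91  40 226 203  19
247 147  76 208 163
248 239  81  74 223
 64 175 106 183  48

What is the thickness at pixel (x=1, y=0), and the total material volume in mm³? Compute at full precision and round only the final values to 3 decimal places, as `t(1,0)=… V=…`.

t(1,0)=2.836 V=83.084

span = t_max - t_min = 3.23 - 0.72 = 2.510
L(1,0) = 40, L_eff = 40/255 = 0.156863
t(1,0) = 3.23 - 2.510·0.156863 = 2.836
Σt over all 4·5 pixels = 929189/25500 ≈ 36.4387843
V = pitch²·Σt = 1.51²·929189/25500 = 83.084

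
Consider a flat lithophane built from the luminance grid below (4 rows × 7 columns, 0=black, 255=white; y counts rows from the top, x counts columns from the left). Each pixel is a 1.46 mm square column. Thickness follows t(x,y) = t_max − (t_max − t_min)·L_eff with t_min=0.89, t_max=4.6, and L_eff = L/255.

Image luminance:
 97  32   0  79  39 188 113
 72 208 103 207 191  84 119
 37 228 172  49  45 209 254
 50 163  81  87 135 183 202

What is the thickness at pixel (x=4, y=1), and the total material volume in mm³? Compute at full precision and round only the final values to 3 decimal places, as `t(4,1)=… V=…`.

span = t_max - t_min = 4.6 - 0.89 = 3.710
L(4,1) = 191, L_eff = 191/255 = 0.749020
t(4,1) = 4.6 - 3.710·0.749020 = 1.821
Σt over all 4·7 pixels = 2012983/25500 ≈ 78.9405098
V = pitch²·Σt = 1.46²·2012983/25500 = 168.270

t(4,1)=1.821 V=168.270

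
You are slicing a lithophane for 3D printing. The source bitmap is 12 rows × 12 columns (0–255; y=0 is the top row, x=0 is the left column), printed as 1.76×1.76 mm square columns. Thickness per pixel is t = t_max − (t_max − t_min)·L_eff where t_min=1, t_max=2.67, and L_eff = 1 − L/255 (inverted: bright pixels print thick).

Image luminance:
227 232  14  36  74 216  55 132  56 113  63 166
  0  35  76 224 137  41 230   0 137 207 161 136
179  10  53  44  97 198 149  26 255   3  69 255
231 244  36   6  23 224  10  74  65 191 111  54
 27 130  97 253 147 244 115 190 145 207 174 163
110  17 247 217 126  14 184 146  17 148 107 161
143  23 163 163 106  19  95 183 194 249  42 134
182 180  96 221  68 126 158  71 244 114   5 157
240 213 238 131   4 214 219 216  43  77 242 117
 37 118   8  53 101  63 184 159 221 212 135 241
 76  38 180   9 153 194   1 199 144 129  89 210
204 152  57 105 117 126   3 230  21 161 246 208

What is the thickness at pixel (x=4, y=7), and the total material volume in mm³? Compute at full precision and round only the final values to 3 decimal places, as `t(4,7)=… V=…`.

t(4,7)=1.445 V=820.031

span = t_max - t_min = 2.67 - 1 = 1.670
L(4,7) = 68, L_eff = 1 - 68/255 = 0.733333 (inverted)
t(4,7) = 2.67 - 1.670·0.733333 = 1.445
Σt over all 12·12 pixels = 450043/1700 ≈ 264.7311765
V = pitch²·Σt = 1.76²·450043/1700 = 820.031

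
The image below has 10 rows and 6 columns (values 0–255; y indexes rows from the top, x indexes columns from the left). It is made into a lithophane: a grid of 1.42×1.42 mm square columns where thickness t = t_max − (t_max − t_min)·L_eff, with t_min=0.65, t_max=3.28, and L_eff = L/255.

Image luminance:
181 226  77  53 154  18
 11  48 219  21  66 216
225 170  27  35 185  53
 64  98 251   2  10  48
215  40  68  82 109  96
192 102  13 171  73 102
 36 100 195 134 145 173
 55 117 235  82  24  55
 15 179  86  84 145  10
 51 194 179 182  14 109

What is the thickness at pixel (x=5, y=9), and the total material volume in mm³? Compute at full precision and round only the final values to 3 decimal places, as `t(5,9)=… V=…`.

t(5,9)=2.156 V=265.393

span = t_max - t_min = 3.28 - 0.65 = 2.630
L(5,9) = 109, L_eff = 109/255 = 0.427451
t(5,9) = 3.28 - 2.630·0.427451 = 2.156
Σt over all 10·6 pixels = 167812/1275 ≈ 131.6172549
V = pitch²·Σt = 1.42²·167812/1275 = 265.393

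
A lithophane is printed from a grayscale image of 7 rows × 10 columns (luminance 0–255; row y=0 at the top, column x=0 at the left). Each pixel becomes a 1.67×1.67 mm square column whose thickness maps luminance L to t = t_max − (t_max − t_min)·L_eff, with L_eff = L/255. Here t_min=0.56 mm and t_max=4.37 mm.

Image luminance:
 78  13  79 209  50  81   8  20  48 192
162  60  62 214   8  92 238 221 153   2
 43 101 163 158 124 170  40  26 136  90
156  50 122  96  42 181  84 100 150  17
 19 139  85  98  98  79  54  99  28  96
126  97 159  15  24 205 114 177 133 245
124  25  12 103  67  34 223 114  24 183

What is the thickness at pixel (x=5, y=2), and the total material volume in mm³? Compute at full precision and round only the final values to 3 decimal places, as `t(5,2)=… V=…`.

t(5,2)=1.830 V=559.855

span = t_max - t_min = 4.37 - 0.56 = 3.810
L(5,2) = 170, L_eff = 170/255 = 0.666667
t(5,2) = 4.37 - 3.810·0.666667 = 1.830
Σt over all 7·10 pixels = 200.744
V = pitch²·Σt = 1.67²·200.744 = 559.855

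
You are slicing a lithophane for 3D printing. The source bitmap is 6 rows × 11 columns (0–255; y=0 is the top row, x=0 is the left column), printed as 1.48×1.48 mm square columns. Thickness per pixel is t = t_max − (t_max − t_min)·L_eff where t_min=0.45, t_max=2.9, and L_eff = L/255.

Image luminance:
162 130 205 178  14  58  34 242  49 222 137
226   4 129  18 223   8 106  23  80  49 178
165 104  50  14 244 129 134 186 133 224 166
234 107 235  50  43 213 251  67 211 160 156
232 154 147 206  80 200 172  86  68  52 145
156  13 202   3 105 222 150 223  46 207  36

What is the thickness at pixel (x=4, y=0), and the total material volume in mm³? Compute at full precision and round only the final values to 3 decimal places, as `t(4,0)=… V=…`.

t(4,0)=2.765 V=237.077

span = t_max - t_min = 2.9 - 0.45 = 2.450
L(4,0) = 14, L_eff = 14/255 = 0.054902
t(4,0) = 2.9 - 2.450·0.054902 = 2.765
Σt over all 6·11 pixels = 137999/1275 ≈ 108.2345098
V = pitch²·Σt = 1.48²·137999/1275 = 237.077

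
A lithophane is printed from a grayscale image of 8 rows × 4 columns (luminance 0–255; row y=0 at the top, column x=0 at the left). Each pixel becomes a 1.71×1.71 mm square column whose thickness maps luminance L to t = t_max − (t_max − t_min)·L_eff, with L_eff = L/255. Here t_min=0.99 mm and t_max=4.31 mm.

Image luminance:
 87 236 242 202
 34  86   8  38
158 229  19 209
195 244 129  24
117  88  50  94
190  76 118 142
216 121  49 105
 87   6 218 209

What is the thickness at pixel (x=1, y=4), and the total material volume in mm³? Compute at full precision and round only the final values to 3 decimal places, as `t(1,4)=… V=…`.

t(1,4)=3.164 V=250.019

span = t_max - t_min = 4.31 - 0.99 = 3.320
L(1,4) = 88, L_eff = 88/255 = 0.345098
t(1,4) = 4.31 - 3.320·0.345098 = 3.164
Σt over all 8·4 pixels = 181694/2125 ≈ 85.5030588
V = pitch²·Σt = 1.71²·181694/2125 = 250.019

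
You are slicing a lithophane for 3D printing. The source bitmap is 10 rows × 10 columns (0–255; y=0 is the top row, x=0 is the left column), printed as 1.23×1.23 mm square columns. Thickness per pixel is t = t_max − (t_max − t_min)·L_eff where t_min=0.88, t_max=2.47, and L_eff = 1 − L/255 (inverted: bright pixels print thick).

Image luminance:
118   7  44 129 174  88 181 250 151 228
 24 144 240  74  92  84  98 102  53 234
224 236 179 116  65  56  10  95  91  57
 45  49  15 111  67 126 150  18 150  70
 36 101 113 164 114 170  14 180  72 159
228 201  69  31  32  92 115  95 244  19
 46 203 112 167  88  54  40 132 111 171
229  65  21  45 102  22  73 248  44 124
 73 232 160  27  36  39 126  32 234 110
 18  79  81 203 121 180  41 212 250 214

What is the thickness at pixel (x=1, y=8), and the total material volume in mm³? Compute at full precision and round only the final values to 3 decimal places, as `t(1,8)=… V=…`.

t(1,8)=2.327 V=239.346

span = t_max - t_min = 2.47 - 0.88 = 1.590
L(1,8) = 232, L_eff = 1 - 232/255 = 0.090196 (inverted)
t(1,8) = 2.47 - 1.590·0.090196 = 2.327
Σt over all 10·10 pixels = 1344727/8500 ≈ 158.2031765
V = pitch²·Σt = 1.23²·1344727/8500 = 239.346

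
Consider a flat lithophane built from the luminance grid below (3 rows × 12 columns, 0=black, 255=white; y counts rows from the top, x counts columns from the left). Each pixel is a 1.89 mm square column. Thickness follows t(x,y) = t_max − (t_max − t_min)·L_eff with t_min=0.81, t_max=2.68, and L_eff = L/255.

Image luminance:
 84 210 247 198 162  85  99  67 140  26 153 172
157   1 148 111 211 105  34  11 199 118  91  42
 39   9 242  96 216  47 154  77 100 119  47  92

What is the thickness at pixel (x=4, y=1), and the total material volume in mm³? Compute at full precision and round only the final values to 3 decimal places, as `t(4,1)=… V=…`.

span = t_max - t_min = 2.68 - 0.81 = 1.870
L(4,1) = 211, L_eff = 211/255 = 0.827451
t(4,1) = 2.68 - 1.870·0.827451 = 1.133
Σt over all 3·12 pixels = 99521/1500 ≈ 66.3473333
V = pitch²·Σt = 1.89²·99521/1500 = 236.999

t(4,1)=1.133 V=236.999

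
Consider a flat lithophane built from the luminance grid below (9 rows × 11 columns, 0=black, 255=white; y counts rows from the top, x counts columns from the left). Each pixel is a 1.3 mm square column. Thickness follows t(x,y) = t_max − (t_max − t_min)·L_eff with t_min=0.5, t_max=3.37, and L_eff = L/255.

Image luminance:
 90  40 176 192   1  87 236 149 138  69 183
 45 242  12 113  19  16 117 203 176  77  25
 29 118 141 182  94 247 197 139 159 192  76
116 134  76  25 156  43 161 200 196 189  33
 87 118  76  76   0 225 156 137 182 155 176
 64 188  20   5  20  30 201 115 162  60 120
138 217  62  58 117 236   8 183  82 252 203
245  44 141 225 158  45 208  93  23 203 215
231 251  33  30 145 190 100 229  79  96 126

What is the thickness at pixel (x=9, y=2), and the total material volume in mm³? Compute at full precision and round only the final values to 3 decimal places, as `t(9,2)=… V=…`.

span = t_max - t_min = 3.37 - 0.5 = 2.870
L(9,2) = 192, L_eff = 192/255 = 0.752941
t(9,2) = 3.37 - 2.870·0.752941 = 1.209
Σt over all 9·11 pixels = 1654563/8500 ≈ 194.6544706
V = pitch²·Σt = 1.3²·1654563/8500 = 328.966

t(9,2)=1.209 V=328.966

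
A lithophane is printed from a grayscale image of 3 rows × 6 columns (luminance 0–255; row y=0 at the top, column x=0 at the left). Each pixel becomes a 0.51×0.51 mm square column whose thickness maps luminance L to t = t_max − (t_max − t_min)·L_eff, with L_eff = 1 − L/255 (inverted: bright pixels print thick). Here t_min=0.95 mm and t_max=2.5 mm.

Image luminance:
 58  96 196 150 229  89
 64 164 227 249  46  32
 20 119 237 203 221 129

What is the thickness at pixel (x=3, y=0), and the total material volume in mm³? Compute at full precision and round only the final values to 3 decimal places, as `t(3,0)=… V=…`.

span = t_max - t_min = 2.5 - 0.95 = 1.550
L(3,0) = 150, L_eff = 1 - 150/255 = 0.411765 (inverted)
t(3,0) = 2.5 - 1.550·0.411765 = 1.862
Σt over all 3·6 pixels = 55203/1700 ≈ 32.4723529
V = pitch²·Σt = 0.51²·55203/1700 = 8.446

t(3,0)=1.862 V=8.446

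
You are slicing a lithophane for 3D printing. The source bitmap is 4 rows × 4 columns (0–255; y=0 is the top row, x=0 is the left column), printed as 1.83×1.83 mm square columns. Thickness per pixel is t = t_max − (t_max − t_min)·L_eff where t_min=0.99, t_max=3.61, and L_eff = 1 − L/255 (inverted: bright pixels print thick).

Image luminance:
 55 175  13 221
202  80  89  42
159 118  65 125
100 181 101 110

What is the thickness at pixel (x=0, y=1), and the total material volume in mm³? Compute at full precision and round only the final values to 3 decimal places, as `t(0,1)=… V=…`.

t(0,1)=3.065 V=116.220

span = t_max - t_min = 3.61 - 0.99 = 2.620
L(0,1) = 202, L_eff = 1 - 202/255 = 0.207843 (inverted)
t(0,1) = 3.61 - 2.620·0.207843 = 3.065
Σt over all 4·4 pixels = 34.704
V = pitch²·Σt = 1.83²·34.704 = 116.220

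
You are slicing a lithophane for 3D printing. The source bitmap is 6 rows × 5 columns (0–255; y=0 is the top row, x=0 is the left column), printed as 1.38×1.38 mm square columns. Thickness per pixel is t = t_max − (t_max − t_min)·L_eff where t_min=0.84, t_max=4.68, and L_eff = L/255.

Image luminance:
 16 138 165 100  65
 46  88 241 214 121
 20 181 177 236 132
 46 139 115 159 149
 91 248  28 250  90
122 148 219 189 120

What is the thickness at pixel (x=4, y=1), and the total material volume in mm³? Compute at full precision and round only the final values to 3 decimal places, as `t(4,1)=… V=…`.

t(4,1)=2.858 V=151.146

span = t_max - t_min = 4.68 - 0.84 = 3.840
L(4,1) = 121, L_eff = 121/255 = 0.474510
t(4,1) = 4.68 - 3.840·0.474510 = 2.858
Σt over all 6·5 pixels = 168654/2125 ≈ 79.3665882
V = pitch²·Σt = 1.38²·168654/2125 = 151.146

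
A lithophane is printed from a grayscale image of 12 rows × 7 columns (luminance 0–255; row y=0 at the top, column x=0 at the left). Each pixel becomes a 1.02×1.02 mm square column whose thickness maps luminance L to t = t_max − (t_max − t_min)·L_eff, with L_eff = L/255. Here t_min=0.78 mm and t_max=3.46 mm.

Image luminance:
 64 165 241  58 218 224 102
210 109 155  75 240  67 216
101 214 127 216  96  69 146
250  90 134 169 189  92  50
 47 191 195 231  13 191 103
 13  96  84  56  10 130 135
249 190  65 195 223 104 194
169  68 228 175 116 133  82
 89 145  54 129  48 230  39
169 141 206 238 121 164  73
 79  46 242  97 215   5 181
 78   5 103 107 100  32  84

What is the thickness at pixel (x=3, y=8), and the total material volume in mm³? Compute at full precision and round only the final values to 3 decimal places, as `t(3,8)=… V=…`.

t(3,8)=2.104 V=182.180

span = t_max - t_min = 3.46 - 0.78 = 2.680
L(3,8) = 129, L_eff = 129/255 = 0.505882
t(3,8) = 3.46 - 2.680·0.505882 = 2.104
Σt over all 12·7 pixels = 1116299/6375 ≈ 175.1057255
V = pitch²·Σt = 1.02²·1116299/6375 = 182.180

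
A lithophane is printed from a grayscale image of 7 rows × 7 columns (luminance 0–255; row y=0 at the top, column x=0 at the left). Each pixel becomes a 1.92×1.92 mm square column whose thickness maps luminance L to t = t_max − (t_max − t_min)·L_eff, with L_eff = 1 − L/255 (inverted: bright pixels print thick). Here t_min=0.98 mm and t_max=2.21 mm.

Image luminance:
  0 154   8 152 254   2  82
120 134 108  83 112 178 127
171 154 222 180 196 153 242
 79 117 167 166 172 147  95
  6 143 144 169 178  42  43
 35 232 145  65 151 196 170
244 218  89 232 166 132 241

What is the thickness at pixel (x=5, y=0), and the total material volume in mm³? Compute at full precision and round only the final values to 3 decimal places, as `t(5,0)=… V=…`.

span = t_max - t_min = 2.21 - 0.98 = 1.230
L(5,0) = 2, L_eff = 1 - 2/255 = 0.992157 (inverted)
t(5,0) = 2.21 - 1.230·0.992157 = 0.990
Σt over all 7·7 pixels = 343813/4250 ≈ 80.8971765
V = pitch²·Σt = 1.92²·343813/4250 = 298.219

t(5,0)=0.990 V=298.219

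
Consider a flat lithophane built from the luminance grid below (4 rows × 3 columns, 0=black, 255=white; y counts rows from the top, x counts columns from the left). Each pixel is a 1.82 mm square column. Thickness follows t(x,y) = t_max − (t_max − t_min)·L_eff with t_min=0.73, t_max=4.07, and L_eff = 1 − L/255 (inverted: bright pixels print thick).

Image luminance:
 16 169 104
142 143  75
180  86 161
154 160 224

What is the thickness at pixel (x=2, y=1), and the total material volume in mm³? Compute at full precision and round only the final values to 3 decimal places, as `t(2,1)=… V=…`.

span = t_max - t_min = 4.07 - 0.73 = 3.340
L(2,1) = 75, L_eff = 1 - 75/255 = 0.705882 (inverted)
t(2,1) = 4.07 - 3.340·0.705882 = 1.712
Σt over all 4·3 pixels = 63538/2125 ≈ 29.9002353
V = pitch²·Σt = 1.82²·63538/2125 = 99.042

t(2,1)=1.712 V=99.042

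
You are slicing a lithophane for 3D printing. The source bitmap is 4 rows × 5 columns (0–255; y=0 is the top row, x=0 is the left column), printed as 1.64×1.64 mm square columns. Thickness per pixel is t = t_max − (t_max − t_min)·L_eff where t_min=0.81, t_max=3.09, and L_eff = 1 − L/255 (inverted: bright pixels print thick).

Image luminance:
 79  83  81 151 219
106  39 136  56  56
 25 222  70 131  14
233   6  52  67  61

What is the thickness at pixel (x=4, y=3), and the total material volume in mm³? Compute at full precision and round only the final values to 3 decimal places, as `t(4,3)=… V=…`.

t(4,3)=1.355 V=88.950

span = t_max - t_min = 3.09 - 0.81 = 2.280
L(4,3) = 61, L_eff = 1 - 61/255 = 0.760784 (inverted)
t(4,3) = 3.09 - 2.280·0.760784 = 1.355
Σt over all 4·5 pixels = 33.072
V = pitch²·Σt = 1.64²·33.072 = 88.950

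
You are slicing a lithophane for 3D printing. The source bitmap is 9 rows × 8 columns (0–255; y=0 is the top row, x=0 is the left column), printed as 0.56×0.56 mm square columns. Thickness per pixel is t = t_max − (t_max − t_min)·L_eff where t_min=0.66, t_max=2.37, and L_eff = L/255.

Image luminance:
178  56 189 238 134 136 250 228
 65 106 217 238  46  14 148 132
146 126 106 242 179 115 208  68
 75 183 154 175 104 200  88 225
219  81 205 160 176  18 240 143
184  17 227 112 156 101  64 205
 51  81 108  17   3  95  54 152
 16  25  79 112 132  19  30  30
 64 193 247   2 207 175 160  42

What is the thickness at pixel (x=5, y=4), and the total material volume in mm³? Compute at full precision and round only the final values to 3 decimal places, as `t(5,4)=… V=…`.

t(5,4)=2.249 V=34.226

span = t_max - t_min = 2.37 - 0.66 = 1.710
L(5,4) = 18, L_eff = 18/255 = 0.070588
t(5,4) = 2.37 - 1.710·0.070588 = 2.249
Σt over all 9·8 pixels = 927693/8500 ≈ 109.1403529
V = pitch²·Σt = 0.56²·927693/8500 = 34.226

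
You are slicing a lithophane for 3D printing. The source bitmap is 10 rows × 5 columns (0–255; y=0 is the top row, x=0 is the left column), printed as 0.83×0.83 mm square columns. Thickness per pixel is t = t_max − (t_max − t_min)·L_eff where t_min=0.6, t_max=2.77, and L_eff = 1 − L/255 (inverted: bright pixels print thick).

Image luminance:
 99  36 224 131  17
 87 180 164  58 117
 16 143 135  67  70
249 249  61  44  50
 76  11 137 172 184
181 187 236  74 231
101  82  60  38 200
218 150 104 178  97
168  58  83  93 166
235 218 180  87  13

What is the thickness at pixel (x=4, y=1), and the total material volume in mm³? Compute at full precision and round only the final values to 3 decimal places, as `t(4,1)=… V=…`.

span = t_max - t_min = 2.77 - 0.6 = 2.170
L(4,1) = 117, L_eff = 1 - 117/255 = 0.541176 (inverted)
t(4,1) = 2.77 - 2.170·0.541176 = 1.596
Σt over all 10·5 pixels = 422731/5100 ≈ 82.8884314
V = pitch²·Σt = 0.83²·422731/5100 = 57.102

t(4,1)=1.596 V=57.102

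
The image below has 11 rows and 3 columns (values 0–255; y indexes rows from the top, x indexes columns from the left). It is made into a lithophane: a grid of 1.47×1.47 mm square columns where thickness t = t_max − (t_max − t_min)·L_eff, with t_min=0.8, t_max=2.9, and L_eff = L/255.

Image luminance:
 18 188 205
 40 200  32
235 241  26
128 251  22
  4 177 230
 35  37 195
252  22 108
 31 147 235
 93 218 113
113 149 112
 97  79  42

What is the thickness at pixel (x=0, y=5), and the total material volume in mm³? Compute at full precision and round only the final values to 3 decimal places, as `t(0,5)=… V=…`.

span = t_max - t_min = 2.9 - 0.8 = 2.100
L(0,5) = 35, L_eff = 35/255 = 0.137255
t(0,5) = 2.9 - 2.100·0.137255 = 2.612
Σt over all 11·3 pixels = 5282/85 ≈ 62.1411765
V = pitch²·Σt = 1.47²·5282/85 = 134.281

t(0,5)=2.612 V=134.281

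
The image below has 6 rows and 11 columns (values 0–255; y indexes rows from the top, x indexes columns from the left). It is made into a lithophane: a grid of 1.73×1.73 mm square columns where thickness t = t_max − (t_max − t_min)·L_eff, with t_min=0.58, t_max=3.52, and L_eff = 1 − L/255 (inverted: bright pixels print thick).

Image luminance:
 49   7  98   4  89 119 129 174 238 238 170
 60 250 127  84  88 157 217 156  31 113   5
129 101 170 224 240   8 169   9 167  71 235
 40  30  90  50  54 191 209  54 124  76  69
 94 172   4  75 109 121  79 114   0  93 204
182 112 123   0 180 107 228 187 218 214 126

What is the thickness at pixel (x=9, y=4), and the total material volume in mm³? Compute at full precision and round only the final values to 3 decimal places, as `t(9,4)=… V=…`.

t(9,4)=1.652 V=385.616

span = t_max - t_min = 3.52 - 0.58 = 2.940
L(9,4) = 93, L_eff = 1 - 93/255 = 0.635294 (inverted)
t(9,4) = 3.52 - 2.940·0.635294 = 1.652
Σt over all 6·11 pixels = 109517/850 ≈ 128.8435294
V = pitch²·Σt = 1.73²·109517/850 = 385.616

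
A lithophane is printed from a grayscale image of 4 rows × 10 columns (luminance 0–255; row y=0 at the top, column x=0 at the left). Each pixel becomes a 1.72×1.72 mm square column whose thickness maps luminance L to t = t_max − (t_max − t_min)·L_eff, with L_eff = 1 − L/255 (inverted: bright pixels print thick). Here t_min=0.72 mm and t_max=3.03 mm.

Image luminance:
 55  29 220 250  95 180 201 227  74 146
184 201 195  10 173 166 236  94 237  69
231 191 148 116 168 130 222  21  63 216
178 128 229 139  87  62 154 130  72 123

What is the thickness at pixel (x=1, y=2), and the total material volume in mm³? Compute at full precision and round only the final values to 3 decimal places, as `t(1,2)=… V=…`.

span = t_max - t_min = 3.03 - 0.72 = 2.310
L(1,2) = 191, L_eff = 1 - 191/255 = 0.250980 (inverted)
t(1,2) = 3.03 - 2.310·0.250980 = 2.450
Σt over all 4·10 pixels = 2781/34 ≈ 81.7941176
V = pitch²·Σt = 1.72²·2781/34 = 241.980

t(1,2)=2.450 V=241.980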